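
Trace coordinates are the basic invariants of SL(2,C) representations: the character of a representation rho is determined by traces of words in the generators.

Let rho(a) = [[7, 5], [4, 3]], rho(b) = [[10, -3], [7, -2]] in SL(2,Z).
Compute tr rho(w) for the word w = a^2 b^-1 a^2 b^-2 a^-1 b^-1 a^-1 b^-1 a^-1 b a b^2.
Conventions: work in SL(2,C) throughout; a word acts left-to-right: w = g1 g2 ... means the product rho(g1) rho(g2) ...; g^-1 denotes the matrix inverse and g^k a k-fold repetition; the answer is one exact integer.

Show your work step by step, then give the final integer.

rho(a) = [[7, 5], [4, 3]]
... * rho(a) = [[7, 5], [4, 3]]  ->  [[69, 50], [40, 29]]
... * rho(b^-1) = [[-2, 3], [-7, 10]]  ->  [[-488, 707], [-283, 410]]
... * rho(a) = [[7, 5], [4, 3]]  ->  [[-588, -319], [-341, -185]]
... * rho(a) = [[7, 5], [4, 3]]  ->  [[-5392, -3897], [-3127, -2260]]
... * rho(b^-1) = [[-2, 3], [-7, 10]]  ->  [[38063, -55146], [22074, -31981]]
... * rho(b^-1) = [[-2, 3], [-7, 10]]  ->  [[309896, -437271], [179719, -253588]]
... * rho(a^-1) = [[3, -5], [-4, 7]]  ->  [[2678772, -4610377], [1553509, -2673711]]
... * rho(b^-1) = [[-2, 3], [-7, 10]]  ->  [[26915095, -38067454], [15608959, -22076583]]
... * rho(a^-1) = [[3, -5], [-4, 7]]  ->  [[233015101, -401047653], [135133209, -232580876]]
... * rho(b^-1) = [[-2, 3], [-7, 10]]  ->  [[2341303369, -3311431227], [1357799714, -1920409133]]
... * rho(a^-1) = [[3, -5], [-4, 7]]  ->  [[20269635015, -34886535434], [11755035674, -20231862501]]
... * rho(b) = [[10, -3], [7, -2]]  ->  [[-41509397888, 8964165823], [-24072680767, 5198617980]]
... * rho(a) = [[7, 5], [4, 3]]  ->  [[-254709121924, -180654491971], [-147714293449, -104767549895]]
... * rho(b) = [[10, -3], [7, -2]]  ->  [[-3811672663037, 1125436349714], [-2210515783755, 652677980137]]
... * rho(b) = [[10, -3], [7, -2]]  ->  [[-30238672182372, 9184145289683], [-17536411976591, 5326191390991]]
tr = -30238672182372 + 5326191390991 = -24912480791381

-24912480791381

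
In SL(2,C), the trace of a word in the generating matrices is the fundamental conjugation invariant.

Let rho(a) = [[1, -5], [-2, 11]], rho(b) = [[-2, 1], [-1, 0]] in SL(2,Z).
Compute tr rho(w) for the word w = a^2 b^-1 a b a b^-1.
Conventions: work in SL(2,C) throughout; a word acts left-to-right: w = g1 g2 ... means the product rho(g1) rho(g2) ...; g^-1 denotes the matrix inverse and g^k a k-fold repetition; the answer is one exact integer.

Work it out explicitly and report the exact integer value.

8048

rho(a) = [[1, -5], [-2, 11]]
... * rho(a) = [[1, -5], [-2, 11]]  ->  [[11, -60], [-24, 131]]
... * rho(b^-1) = [[0, -1], [1, -2]]  ->  [[-60, 109], [131, -238]]
... * rho(a) = [[1, -5], [-2, 11]]  ->  [[-278, 1499], [607, -3273]]
... * rho(b) = [[-2, 1], [-1, 0]]  ->  [[-943, -278], [2059, 607]]
... * rho(a) = [[1, -5], [-2, 11]]  ->  [[-387, 1657], [845, -3618]]
... * rho(b^-1) = [[0, -1], [1, -2]]  ->  [[1657, -2927], [-3618, 6391]]
tr = 1657 + 6391 = 8048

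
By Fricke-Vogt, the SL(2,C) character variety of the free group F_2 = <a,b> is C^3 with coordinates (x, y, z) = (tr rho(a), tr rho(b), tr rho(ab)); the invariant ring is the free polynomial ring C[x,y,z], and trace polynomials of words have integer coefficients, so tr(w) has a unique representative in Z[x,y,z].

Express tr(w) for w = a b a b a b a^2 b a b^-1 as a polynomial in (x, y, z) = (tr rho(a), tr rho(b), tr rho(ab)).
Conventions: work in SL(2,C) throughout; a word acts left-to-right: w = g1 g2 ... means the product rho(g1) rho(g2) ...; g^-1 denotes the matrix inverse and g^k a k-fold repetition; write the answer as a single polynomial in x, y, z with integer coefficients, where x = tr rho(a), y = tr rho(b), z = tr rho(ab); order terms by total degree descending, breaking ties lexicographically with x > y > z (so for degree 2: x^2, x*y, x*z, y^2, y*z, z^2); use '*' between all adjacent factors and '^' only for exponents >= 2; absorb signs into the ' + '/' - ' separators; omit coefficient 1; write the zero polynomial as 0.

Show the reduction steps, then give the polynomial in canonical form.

x^2*y*z^4 - 2*x*y^2*z^3 - x*z^5 - 2*x^2*y*z^2 + y^3*z^2 + y*z^4 + 3*x*y^2*z + 4*x*z^3 - y^3 - 4*y*z^2 - 3*x*z + 3*y

reduce: trace(a b a b) = trace(a b)*trace(a b) - trace(1)   [split at repeated a] = z^2 - 2
trace(b a b a b a b a) = trace(a b a b)*trace(a b a b) - trace(1)   [split at repeated a] = z^4 - 4*z^2 + 2
so trace(a b a b a b) = trace(a b)*trace(a b a b) - trace(a^-1 b^-1)   [split at repeated a] = z^3 - 3*z
trace(b a b) = trace(b)*trace(a b) - trace(a) = y*z - x
so trace(a b a b a) = trace(a)*trace(b a b a) - trace(b a b) = x*z^2 - y*z - x
reduce: trace(b a b a b a b) = trace(b)*trace(a b a b a b) - trace(a b a b a) = y*z^3 - x*z^2 - 2*y*z + x
trace(b a^2 b a b a b a) = trace(a)*trace(b a b a b a b a) - trace(b a b a b a b) = x*z^4 - y*z^3 - 3*x*z^2 + 2*y*z + x
reduce: trace(a b a) = trace(a)*trace(b a) - trace(b) = x*z - y
trace(b a b a b) = trace(b)*trace(a b a b) - trace(a b a) = y*z^2 - x*z - y
trace(a^2 b a b a b) = trace(a)*trace(b a b a b a) - trace(b a b a b) = x*z^3 - y*z^2 - 2*x*z + y
reduce: trace(a^2 b a b a) = trace(a)*trace(a b a b a) - trace(a b a b) = x^2*z^2 - x*y*z - x^2 - z^2 + 2
trace(b a^2 b a b a b) = trace(b)*trace(a^2 b a b a b) - trace(a^2 b a b a) = x*y*z^3 - x^2*z^2 - y^2*z^2 - x*y*z + x^2 + y^2 + z^2 - 2
trace(a b a b a b a^2 b a) = trace(a)*trace(b a^2 b a b a b a) - trace(b a^2 b a b a b) = x^2*z^4 - 2*x*y*z^3 - 2*x^2*z^2 + y^2*z^2 + 3*x*y*z - y^2 - z^2 + 2
reduce: trace(b a b a b a b a b a) = trace(a b a b a b)*trace(a b a b) - trace(b a)   [split at repeated a] = z^5 - 5*z^3 + 5*z
trace(b a b a b a b a b) = trace(b)*trace(a b a b a b a b) - trace(a b a b a b a) = y*z^4 - x*z^3 - 3*y*z^2 + 2*x*z + y
trace(a b a b a b a^2 b a b) = trace(a)*trace(b a b a b a b a b a) - trace(b a b a b a b a b) = x*z^5 - y*z^4 - 4*x*z^3 + 3*y*z^2 + 3*x*z - y
trace(a b a b a b a^2 b a b^-1) = trace(a b a b a b a^2 b a)*trace(b) - trace(a b a b a b a^2 b a b) = x^2*y*z^4 - 2*x*y^2*z^3 - x*z^5 - 2*x^2*y*z^2 + y^3*z^2 + y*z^4 + 3*x*y^2*z + 4*x*z^3 - y^3 - 4*y*z^2 - 3*x*z + 3*y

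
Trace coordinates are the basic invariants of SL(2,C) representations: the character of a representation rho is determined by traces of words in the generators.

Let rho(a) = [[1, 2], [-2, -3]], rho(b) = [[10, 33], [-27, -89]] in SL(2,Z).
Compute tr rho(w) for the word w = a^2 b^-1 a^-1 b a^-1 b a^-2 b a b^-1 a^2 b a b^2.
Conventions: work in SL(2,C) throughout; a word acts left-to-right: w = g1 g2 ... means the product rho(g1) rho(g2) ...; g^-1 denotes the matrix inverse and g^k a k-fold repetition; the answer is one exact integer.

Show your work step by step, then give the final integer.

145045648590803

rho(a) = [[1, 2], [-2, -3]]
... * rho(a) = [[1, 2], [-2, -3]]  ->  [[-3, -4], [4, 5]]
... * rho(b^-1) = [[-89, -33], [27, 10]]  ->  [[159, 59], [-221, -82]]
... * rho(a^-1) = [[-3, -2], [2, 1]]  ->  [[-359, -259], [499, 360]]
... * rho(b) = [[10, 33], [-27, -89]]  ->  [[3403, 11204], [-4730, -15573]]
... * rho(a^-1) = [[-3, -2], [2, 1]]  ->  [[12199, 4398], [-16956, -6113]]
... * rho(b) = [[10, 33], [-27, -89]]  ->  [[3244, 11145], [-4509, -15491]]
... * rho(a^-1) = [[-3, -2], [2, 1]]  ->  [[12558, 4657], [-17455, -6473]]
... * rho(a^-1) = [[-3, -2], [2, 1]]  ->  [[-28360, -20459], [39419, 28437]]
... * rho(b) = [[10, 33], [-27, -89]]  ->  [[268793, 884971], [-373609, -1230066]]
... * rho(a) = [[1, 2], [-2, -3]]  ->  [[-1501149, -2117327], [2086523, 2942980]]
... * rho(b^-1) = [[-89, -33], [27, 10]]  ->  [[76434432, 28364647], [-106240087, -39425459]]
... * rho(a) = [[1, 2], [-2, -3]]  ->  [[19705138, 67774923], [-27389169, -94203797]]
... * rho(a) = [[1, 2], [-2, -3]]  ->  [[-115844708, -163914493], [161018425, 227833053]]
... * rho(b) = [[10, 33], [-27, -89]]  ->  [[3267244231, 10765514513], [-4541308181, -14963533692]]
... * rho(a) = [[1, 2], [-2, -3]]  ->  [[-18263784795, -25762055077], [25385759203, 35807984714]]
... * rho(b) = [[10, 33], [-27, -89]]  ->  [[512937639129, 1690118003618], [-712957995248, -2349180585847]]
... * rho(b) = [[10, 33], [-27, -89]]  ->  [[-40503809706396, -133493560230745], [56298295865389, 185549458297199]]
tr = -40503809706396 + 185549458297199 = 145045648590803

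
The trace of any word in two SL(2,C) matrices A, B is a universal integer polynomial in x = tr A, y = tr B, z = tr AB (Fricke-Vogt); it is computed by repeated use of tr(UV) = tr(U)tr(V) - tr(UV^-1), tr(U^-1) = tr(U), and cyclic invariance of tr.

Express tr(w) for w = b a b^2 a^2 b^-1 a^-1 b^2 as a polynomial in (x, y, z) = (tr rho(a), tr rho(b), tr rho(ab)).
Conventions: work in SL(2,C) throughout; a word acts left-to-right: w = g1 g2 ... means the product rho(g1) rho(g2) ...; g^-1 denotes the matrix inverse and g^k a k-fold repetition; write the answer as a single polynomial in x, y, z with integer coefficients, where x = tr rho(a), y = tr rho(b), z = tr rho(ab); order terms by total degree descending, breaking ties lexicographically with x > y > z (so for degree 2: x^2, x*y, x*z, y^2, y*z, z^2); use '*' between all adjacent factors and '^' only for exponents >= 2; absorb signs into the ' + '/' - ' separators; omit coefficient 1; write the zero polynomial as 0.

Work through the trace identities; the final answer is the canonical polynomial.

-x^2*y^4*z^2 + 2*x^3*y^3*z + x*y^5*z + x*y^3*z^3 - x^4*y^2 - x^2*y^4 - 2*x^3*y*z - 5*x*y^3*z - x*y*z^3 + x^4 + 5*x^2*y^2 + x^2*z^2 + y^2*z^2 + 3*x*y*z - 4*x^2 - y^2 - z^2 + 2

trace(b a b a) = trace(a b) * trace(a b) - trace(1) = z^2 - 2
reduce: trace(b a b) = trace(b) * trace(a b) - trace(a) = y*z - x
so trace(a b a^2 b) = trace(a) * trace(b a b a) - trace(b a b) = x*z^2 - y*z - x
trace(b a^2) = trace(a) * trace(b a) - trace(b) = x*z - y
reduce: trace(a b a^2) = trace(a) * trace(b a^2) - trace(b a) = x^2*z - x*y - z
trace(a^2 b^2 a b) = trace(b) * trace(a b a^2 b) - trace(a b a^2) = x*y*z^2 - x^2*z - y^2*z + z
reduce: trace(b^2) = trace(b) * trace(b) - trace(1) = y^2 - 2
so trace(a b^2 a) = trace(a) * trace(b^2 a) - trace(b^2) = x*y*z - x^2 - y^2 + 2
trace(a^2 b^2 a) = trace(a) * trace(a b^2 a) - trace(a b^2) = x^2*y*z - x^3 - x*y^2 - y*z + 3*x
reduce: trace(b^2 a b^2 a^2) = trace(b) * trace(a^2 b^2 a b) - trace(a^2 b^2 a) = x*y^2*z^2 - 2*x^2*y*z - y^3*z + x^3 + x*y^2 + 2*y*z - 3*x
trace(a b a b^2) = trace(b) * trace(a b a b) - trace(a b a) = y*z^2 - x*z - y
so trace(b^3 a b a) = trace(b) * trace(a b a b^2) - trace(a b a b) = y^2*z^2 - x*y*z - y^2 - z^2 + 2
so trace(b a b^2) = trace(b) * trace(a b^2) - trace(a b) = y^2*z - x*y - z
reduce: trace(b^3 a b) = trace(b) * trace(b a b^2) - trace(b a b) = y^3*z - x*y^2 - 2*y*z + x
so trace(a b^3 a b a) = trace(a) * trace(b^3 a b a) - trace(b^3 a b) = x*y^2*z^2 - x^2*y*z - y^3*z - x*z^2 + 2*y*z + x
reduce: trace(a^3 b^3 a b) = trace(a) * trace(a b^3 a b a) - trace(a b^3 a b) = x^2*y^2*z^2 - x^3*y*z - x*y^3*z - x^2*z^2 - y^2*z^2 + 3*x*y*z + x^2 + y^2 + z^2 - 2
so trace(b^3 a^2) = trace(b) * trace(b a^2 b) - trace(b a^2) = x*y^2*z - x^2*y - y^3 - x*z + 3*y
so trace(a^2 b^3 a) = trace(a) * trace(b^3 a^2) - trace(b^3 a) = x^2*y^2*z - x^3*y - x*y^3 - x^2*z - y^2*z + 4*x*y + z
trace(a^3 b^3 a) = trace(a) * trace(a^2 b^3 a) - trace(a^2 b^3) = x^3*y^2*z - x^4*y - x^2*y^3 - x^3*z - 2*x*y^2*z + 5*x^2*y + y^3 + 2*x*z - 3*y
so trace(a b^3 a b^2 a^2) = trace(b) * trace(a^3 b^3 a b) - trace(a^3 b^3 a) = x^2*y^3*z^2 - 2*x^3*y^2*z - x*y^4*z + x^4*y + x^2*y^3 - x^2*y*z^2 - y^3*z^2 + x^3*z + 5*x*y^2*z - 4*x^2*y + y*z^2 - 2*x*z + y
trace(a b a b a b) = trace(a b) * trace(a b a b) - trace(a^-1 b^-1) = z^3 - 3*z
trace(b a b^2 a b a) = trace(b) * trace(a b a b a b) - trace(a b a b a) = y*z^3 - x*z^2 - 2*y*z + x
reduce: trace(b a b^2 a b) = trace(b) * trace(a b^2 a b) - trace(a b^2 a) = y^2*z^2 - 2*x*y*z + x^2 - 2
trace(a^2 b a b^2 a b) = trace(a) * trace(b a b^2 a b a) - trace(b a b^2 a b) = x*y*z^3 - x^2*z^2 - y^2*z^2 + 2
so trace(a b a b^2 a) = trace(b) * trace(a^2 b a b) - trace(a^2 b a) = x*y*z^2 - x^2*z - y^2*z + z
so trace(a^2 b a b^2 a) = trace(a) * trace(a b a b^2 a) - trace(a b a b^2) = x^2*y*z^2 - x^3*z - x*y^2*z - y*z^2 + 2*x*z + y
trace(a b^2 a^2 b a b^2) = trace(b) * trace(a^2 b a b^2 a b) - trace(a^2 b a b^2 a) = x*y^2*z^3 - 2*x^2*y*z^2 - y^3*z^2 + x^3*z + x*y^2*z + y*z^2 - 2*x*z + y
so trace(a^2 b a b a b) = trace(a) * trace(b a b a b a) - trace(b a b a b) = x*z^3 - y*z^2 - 2*x*z + y
trace(a^2 b a b a) = trace(a) * trace(b a b a^2) - trace(b a b a) = x^2*z^2 - x*y*z - x^2 - z^2 + 2
reduce: trace(a b^2 a^2 b a b) = trace(b) * trace(a^2 b a b a b) - trace(a^2 b a b a) = x*y*z^3 - x^2*z^2 - y^2*z^2 - x*y*z + x^2 + y^2 + z^2 - 2
trace(a b^3 a b^2 a^2 b) = trace(b) * trace(a b^2 a^2 b a b^2) - trace(a b^2 a^2 b a b) = x*y^3*z^3 - 2*x^2*y^2*z^2 - y^4*z^2 + x^3*y*z + x*y^3*z - x*y*z^3 + x^2*z^2 + 2*y^2*z^2 - x*y*z - x^2 - z^2 + 2
reduce: trace(b^3 a b^2 a^2 b^-1 a) = trace(a b^3 a b^2 a^2) * trace(b) - trace(a b^3 a b^2 a^2 b) = x^2*y^4*z^2 - 2*x^3*y^3*z - x*y^5*z - x*y^3*z^3 + x^4*y^2 + x^2*y^4 + x^2*y^2*z^2 + 4*x*y^3*z + x*y*z^3 - 4*x^2*y^2 - x^2*z^2 - y^2*z^2 - x*y*z + x^2 + y^2 + z^2 - 2
so trace(b a b^2 a^2 b^-1 a^-1 b^2) = trace(b^3 a b^2 a^2 b^-1) * trace(a) - trace(b^3 a b^2 a^2 b^-1 a) = -x^2*y^4*z^2 + 2*x^3*y^3*z + x*y^5*z + x*y^3*z^3 - x^4*y^2 - x^2*y^4 - 2*x^3*y*z - 5*x*y^3*z - x*y*z^3 + x^4 + 5*x^2*y^2 + x^2*z^2 + y^2*z^2 + 3*x*y*z - 4*x^2 - y^2 - z^2 + 2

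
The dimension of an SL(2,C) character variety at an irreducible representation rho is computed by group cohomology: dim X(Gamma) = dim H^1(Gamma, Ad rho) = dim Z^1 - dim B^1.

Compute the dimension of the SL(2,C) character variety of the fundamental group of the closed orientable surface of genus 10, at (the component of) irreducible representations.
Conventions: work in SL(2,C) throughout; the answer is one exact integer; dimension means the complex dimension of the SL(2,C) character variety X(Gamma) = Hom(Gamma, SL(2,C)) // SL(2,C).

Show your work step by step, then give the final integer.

54

Gamma = pi_1(Sigma_10) = < a_1, b_1, ..., a_10, b_10 | prod [a_i, b_i] > has 2g = 20 generators and 1 relator.
A cocycle assigns one sl_2 vector per generator subject to the relator condition d_2(z) = 0: dim of the unconstrained space is 3*2g = 60.
At an irreducible rho, H^2 = coker(d_2) vanishes (Poincare duality: H^2 is dual to H^0 = invariants = 0), so d_2 is surjective onto sl_2 and dim Z^1 = 60 - 3 = 57.
Coboundaries contribute dim B^1 = 3 (injective at irreducible rho).
Hence dim X = 57 - 3 = 54.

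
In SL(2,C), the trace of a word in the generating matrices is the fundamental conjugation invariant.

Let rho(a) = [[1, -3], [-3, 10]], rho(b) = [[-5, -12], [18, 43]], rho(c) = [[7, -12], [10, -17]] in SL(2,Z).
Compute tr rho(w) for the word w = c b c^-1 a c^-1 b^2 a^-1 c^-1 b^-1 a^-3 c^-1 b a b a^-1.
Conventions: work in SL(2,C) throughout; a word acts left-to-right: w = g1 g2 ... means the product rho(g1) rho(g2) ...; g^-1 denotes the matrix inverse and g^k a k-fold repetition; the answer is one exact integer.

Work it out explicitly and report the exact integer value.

28794592519794657805646

rho(c) = [[7, -12], [10, -17]]
... * rho(b) = [[-5, -12], [18, 43]]  ->  [[-251, -600], [-356, -851]]
... * rho(c^-1) = [[-17, 12], [-10, 7]]  ->  [[10267, -7212], [14562, -10229]]
... * rho(a) = [[1, -3], [-3, 10]]  ->  [[31903, -102921], [45249, -145976]]
... * rho(c^-1) = [[-17, 12], [-10, 7]]  ->  [[486859, -337611], [690527, -478844]]
... * rho(b) = [[-5, -12], [18, 43]]  ->  [[-8511293, -20359581], [-12071827, -28876616]]
... * rho(b) = [[-5, -12], [18, 43]]  ->  [[-323915993, -773326467], [-459419953, -1096832564]]
... * rho(a^-1) = [[10, 3], [3, 1]]  ->  [[-5559139331, -1745074446], [-7884697222, -2475092423]]
... * rho(c^-1) = [[-17, 12], [-10, 7]]  ->  [[111956113087, -78925193094], [158790777004, -111942013625]]
... * rho(b^-1) = [[43, 12], [-18, -5]]  ->  [[6234766338433, 1738099322514], [8842959656422, 2465199392173]]
... * rho(a^-1) = [[10, 3], [3, 1]]  ->  [[67561961351872, 20442398337813], [95825194740739, 28994078361439]]
... * rho(a^-1) = [[10, 3], [3, 1]]  ->  [[736946808532159, 223128282393429], [1045234182491707, 316469662583656]]
... * rho(a^-1) = [[10, 3], [3, 1]]  ->  [[8038852932501877, 2433968707989906], [11401750812668038, 3452172210058777]]
... * rho(c^-1) = [[-17, 12], [-10, 7]]  ->  [[-161000186932430969, 113504016145951866], [-228351485915944416, 160986215222427895]]
... * rho(b) = [[-5, -12], [18, 43]]  ->  [[2848073225289288433, 6812674937465101866], [4039509303583424190, 9662625085555732477]]
... * rho(a) = [[1, -3], [-3, 10]]  ->  [[-17589951587106017165, 59582529698783153361], [-24948365953083773241, 84507722944807052200]]
... * rho(b) = [[-5, -12], [18, 43]]  ->  [[1160435292513626846323, 2773128196092947800503], [1645880842771945805805, 3933212478063708523492]]
... * rho(a^-1) = [[10, 3], [3, 1]]  ->  [[19923737513415111864739, 6254434073633828339472], [28258445861910583628526, 8870855006379545940907]]
tr = 19923737513415111864739 + 8870855006379545940907 = 28794592519794657805646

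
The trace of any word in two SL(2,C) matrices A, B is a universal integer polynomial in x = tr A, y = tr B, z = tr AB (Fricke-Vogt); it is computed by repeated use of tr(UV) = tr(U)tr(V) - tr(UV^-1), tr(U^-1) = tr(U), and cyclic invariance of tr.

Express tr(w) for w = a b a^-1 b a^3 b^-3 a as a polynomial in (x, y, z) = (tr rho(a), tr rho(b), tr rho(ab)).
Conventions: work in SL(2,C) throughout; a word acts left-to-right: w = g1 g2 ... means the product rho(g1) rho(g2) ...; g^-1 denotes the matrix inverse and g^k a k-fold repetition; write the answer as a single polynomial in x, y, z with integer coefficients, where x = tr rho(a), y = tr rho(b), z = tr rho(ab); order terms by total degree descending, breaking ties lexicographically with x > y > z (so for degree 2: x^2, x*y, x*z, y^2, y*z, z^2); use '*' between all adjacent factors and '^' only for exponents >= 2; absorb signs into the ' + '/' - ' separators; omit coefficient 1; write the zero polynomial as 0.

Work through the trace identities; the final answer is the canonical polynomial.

x^5*y^4*z - x^6*y^3 - x^4*y^5 - 2*x^4*y^3*z^2 - x^5*y^2*z + x^3*y^2*z^3 + 2*x^6*y + 7*x^4*y^3 + 3*x^4*y*z^2 + x^2*y^5 + 2*x^2*y^3*z^2 - x^5*z - 2*x^3*y^2*z - x^3*z^3 - x*y^4*z - x*y^2*z^3 - 11*x^4*y - 8*x^2*y^3 - 5*x^2*y*z^2 + 4*x^3*z + 4*x*y^2*z + x*z^3 + 14*x^2*y + y^3 + y*z^2 - 2*x*z - 3*y

trace(a^2 b) = trace(a) trace(b a) - trace(b) = x*z - y
trace(a^2) = trace(a) trace(a) - trace(1) = x^2 - 2
trace(b^2 a^2) = trace(b) trace(a^2 b) - trace(a^2) = x*y*z - x^2 - y^2 + 2
trace(b^2 a) = trace(b) trace(a b) - trace(a) = y*z - x
trace(a^2 b^2 a) = trace(a) trace(b^2 a^2) - trace(b^2 a) = x^2*y*z - x^3 - x*y^2 - y*z + 3*x
trace(a b^2 a^3) = trace(a) trace(a^2 b^2 a) - trace(a^2 b^2) = x^3*y*z - x^4 - x^2*y^2 - 2*x*y*z + 4*x^2 + y^2 - 2
trace(a^2 b^2 a^3) = trace(a) trace(a b^2 a^3) - trace(a b^2 a^2) = x^4*y*z - x^5 - x^3*y^2 - 3*x^2*y*z + 5*x^3 + 2*x*y^2 + y*z - 5*x
trace(b a b a) = trace(a b) trace(a b) - trace(1) = z^2 - 2
trace(a b a b a) = trace(a) trace(b a b a) - trace(b a b) = x*z^2 - y*z - x
trace(a^3 b a b) = trace(a) trace(a b a b a) - trace(a b a b) = x^2*z^2 - x*y*z - x^2 - z^2 + 2
trace(b a^3) = trace(a) trace(b a^2) - trace(b a) = x^2*z - x*y - z
trace(a^3 b a) = trace(a) trace(b a^3) - trace(b a^2) = x^3*z - x^2*y - 2*x*z + y
trace(b^2 a^3 b a) = trace(b) trace(a^3 b a b) - trace(a^3 b a) = x^2*y*z^2 - x^3*z - x*y^2*z - y*z^2 + 2*x*z + y
trace(b^3 a) = trace(b) trace(b a b) - trace(b a) = y^2*z - x*y - z
trace(b^2) = trace(b) trace(b) - trace(1) = y^2 - 2
trace(b^3) = trace(b) trace(b^2) - trace(b) = y^3 - 3*y
trace(b^3 a^2) = trace(a) trace(b^3 a) - trace(b^3) = x*y^2*z - x^2*y - y^3 - x*z + 3*y
trace(b^2 a^3 b) = trace(a) trace(b^3 a^2) - trace(b^3 a) = x^2*y^2*z - x^3*y - x*y^3 - x^2*z - y^2*z + 4*x*y + z
trace(a^2 b^2 a^3 b) = trace(a) trace(b^2 a^3 b a) - trace(b^2 a^3 b) = x^3*y*z^2 - x^4*z - 2*x^2*y^2*z + x^3*y + x*y^3 - x*y*z^2 + 3*x^2*z + y^2*z - 3*x*y - z
trace(b a^3 b^-1 a^2 b) = trace(a^2 b^2 a^3) trace(b) - trace(a^2 b^2 a^3 b) = x^4*y^2*z - x^5*y - x^3*y^3 - x^3*y*z^2 + x^4*z - x^2*y^2*z + 4*x^3*y + x*y^3 + x*y*z^2 - 3*x^2*z - 2*x*y + z
trace(a b a b a^3) = trace(a) trace(b a b a^3) - trace(b a b a^2) = x^3*z^2 - x^2*y*z - x^3 - 2*x*z^2 + y*z + 3*x
trace(a^2 b a b a^3) = trace(a) trace(a b a b a^3) - trace(a b a b a^2) = x^4*z^2 - x^3*y*z - x^4 - 3*x^2*z^2 + 2*x*y*z + 4*x^2 + z^2 - 2
trace(b a b a b a) = trace(b a) trace(b a b a) - trace(b^-1 a^-1) = z^3 - 3*z
trace(b a b a b) = trace(b) trace(a b a b) - trace(a b a) = y*z^2 - x*z - y
trace(b a^2 b a b a) = trace(a) trace(b a b a b a) - trace(b a b a b) = x*z^3 - y*z^2 - 2*x*z + y
trace(b a^2 b a b) = trace(a) trace(b a b^2 a) - trace(b a b^2) = x*y*z^2 - x^2*z - y^2*z + z
trace(a b a^2 b a b a) = trace(a) trace(b a^2 b a b a) - trace(b a^2 b a b) = x^2*z^3 - 2*x*y*z^2 - x^2*z + y^2*z + x*y - z
trace(a^2 b a b a^3 b) = trace(a) trace(a b a^2 b a b a) - trace(a b a^2 b a b) = x^3*z^3 - 2*x^2*y*z^2 - x^3*z + x*y^2*z - x*z^3 + x^2*y + y*z^2 + x*z - y
trace(b a^3 b^-1 a^2 b a) = trace(a^2 b a b a^3) trace(b) - trace(a^2 b a b a^3 b) = x^4*y*z^2 - x^3*y^2*z - x^3*z^3 - x^4*y - x^2*y*z^2 + x^3*z + x*y^2*z + x*z^3 + 3*x^2*y - x*z - y
trace(a^2 b a^-1 b a^3 b^-1) = trace(b a^3 b^-1 a^2 b) trace(a) - trace(b a^3 b^-1 a^2 b a) = x^5*y^2*z - x^6*y - x^4*y^3 - 2*x^4*y*z^2 + x^5*z + x^3*z^3 + 5*x^4*y + x^2*y^3 + 2*x^2*y*z^2 - 4*x^3*z - x*y^2*z - x*z^3 - 5*x^2*y + 2*x*z + y
trace(a^2 b a^-1 b a^3) = trace(b a^5 b) trace(a) - trace(b a^5 b a) = x^5*y*z - x^6 - x^4*y^2 - x^4*z^2 - 2*x^3*y*z + 6*x^4 + 2*x^2*y^2 + 3*x^2*z^2 - x*y*z - 9*x^2 - z^2 + 2
trace(b^-2 a^2 b a^-1 b a^3) = trace(a^2 b a^-1 b a^3 b^-1) trace(b) - trace(a^2 b a^-1 b a^3) = x^5*y^3*z - x^6*y^2 - x^4*y^4 - 2*x^4*y^2*z^2 + x^3*y*z^3 + x^6 + 6*x^4*y^2 + x^4*z^2 + x^2*y^4 + 2*x^2*y^2*z^2 - 2*x^3*y*z - x*y^3*z - x*y*z^3 - 6*x^4 - 7*x^2*y^2 - 3*x^2*z^2 + 3*x*y*z + 9*x^2 + y^2 + z^2 - 2
trace(a b a^-1 b a^3 b^-3 a) = trace(b^-2 a^2 b a^-1 b a^3) trace(b) - trace(b^-2 a^2 b a^-1 b a^3 b) = x^5*y^4*z - x^6*y^3 - x^4*y^5 - 2*x^4*y^3*z^2 - x^5*y^2*z + x^3*y^2*z^3 + 2*x^6*y + 7*x^4*y^3 + 3*x^4*y*z^2 + x^2*y^5 + 2*x^2*y^3*z^2 - x^5*z - 2*x^3*y^2*z - x^3*z^3 - x*y^4*z - x*y^2*z^3 - 11*x^4*y - 8*x^2*y^3 - 5*x^2*y*z^2 + 4*x^3*z + 4*x*y^2*z + x*z^3 + 14*x^2*y + y^3 + y*z^2 - 2*x*z - 3*y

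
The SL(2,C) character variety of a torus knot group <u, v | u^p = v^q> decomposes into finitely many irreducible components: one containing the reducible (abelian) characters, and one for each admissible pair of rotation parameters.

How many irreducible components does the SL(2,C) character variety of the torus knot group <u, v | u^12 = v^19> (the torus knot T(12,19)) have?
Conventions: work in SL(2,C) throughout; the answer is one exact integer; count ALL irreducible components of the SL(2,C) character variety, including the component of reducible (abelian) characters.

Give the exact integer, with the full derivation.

100

Gamma = < u, v | u^12 = v^19 > (torus knot T(12,19)); the central element u^12 = v^19 acts as +I or -I in any irreducible SL(2,C) representation.
So on each irreducible component the traces are pinned: tr(u) = 2*cos(pi*alpha/12) with 1 <= alpha <= 11, tr(v) = 2*cos(pi*beta/19) with 1 <= beta <= 18.
Consistency of u^12 = (-1)^alpha I with v^19 = (-1)^beta I forces alpha = beta (mod 2).
count pairs: odd alpha (6 choices) x odd beta (9), plus even alpha (5) x even beta (9): 6*9 + 5*9 = 99.
Total: 99 irreducible-character components + 1 reducible (abelian) component = 100.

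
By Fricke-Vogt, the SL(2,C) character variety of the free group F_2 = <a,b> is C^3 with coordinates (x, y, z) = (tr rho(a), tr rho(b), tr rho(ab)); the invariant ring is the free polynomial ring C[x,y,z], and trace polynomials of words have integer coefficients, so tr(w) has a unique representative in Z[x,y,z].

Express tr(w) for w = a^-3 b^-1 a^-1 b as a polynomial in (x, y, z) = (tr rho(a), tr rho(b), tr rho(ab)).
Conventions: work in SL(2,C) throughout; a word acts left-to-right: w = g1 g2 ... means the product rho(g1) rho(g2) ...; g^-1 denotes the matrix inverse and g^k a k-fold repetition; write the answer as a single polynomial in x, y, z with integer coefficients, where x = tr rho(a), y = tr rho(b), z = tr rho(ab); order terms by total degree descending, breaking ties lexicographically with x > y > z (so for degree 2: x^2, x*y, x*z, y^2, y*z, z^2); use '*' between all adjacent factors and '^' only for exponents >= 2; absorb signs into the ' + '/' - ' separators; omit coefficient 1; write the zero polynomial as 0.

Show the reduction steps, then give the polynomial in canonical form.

and trace(b a^-1) = trace(b) trace(a) - trace(b a)  (eliminate a^-1) = x*y - z
trace(a^-1 b a^-1) = trace(b a^-1) trace(a) - trace(b)  (eliminate a^-1) = x^2*y - x*z - y
trace(b^2) = trace(b) trace(b) - trace(1)  (reduce the b square) = y^2 - 2
trace(b^2 a) = trace(b) trace(a b) - trace(a)  (reduce the b square) = y*z - x
next, trace(b a^-1 b) = trace(b^2) trace(a) - trace(b^2 a)  (eliminate a^-1) = x*y^2 - y*z - x
next, trace(b a b a) = trace(b a) trace(b a) - trace(1)  (split on b) = z^2 - 2
next, trace(b a^-1 b a) = trace(b a b) trace(a) - trace(b a b a)  (eliminate a^-1) = x*y*z - x^2 - z^2 + 2
trace(a^-1 b a^-1 b) = trace(b a^-1 b) trace(a) - trace(b a^-1 b a)  (eliminate a^-1) = x^2*y^2 - 2*x*y*z + z^2 - 2
next, trace(a^-1 b^-1 a^-1 b) = trace(a^-1 b a^-1) trace(b) - trace(a^-1 b a^-1 b)  (eliminate b^-1) = x*y*z - y^2 - z^2 + 2
next, trace(a^-2 b^-1 a^-1 b) = trace(a^-1 b^-1 a^-1 b) trace(a) - trace(a^-1 b^-1 a^-1 b a)  (eliminate a^-1) = x^2*y*z - x*y^2 - x*z^2 + x
trace(a^-3 b^-1 a^-1 b) = trace(a^-2 b^-1 a^-1 b) trace(a) - trace(a^-2 b^-1 a^-1 b a)  (eliminate a^-1) = x^3*y*z - x^2*y^2 - x^2*z^2 - x*y*z + x^2 + y^2 + z^2 - 2

x^3*y*z - x^2*y^2 - x^2*z^2 - x*y*z + x^2 + y^2 + z^2 - 2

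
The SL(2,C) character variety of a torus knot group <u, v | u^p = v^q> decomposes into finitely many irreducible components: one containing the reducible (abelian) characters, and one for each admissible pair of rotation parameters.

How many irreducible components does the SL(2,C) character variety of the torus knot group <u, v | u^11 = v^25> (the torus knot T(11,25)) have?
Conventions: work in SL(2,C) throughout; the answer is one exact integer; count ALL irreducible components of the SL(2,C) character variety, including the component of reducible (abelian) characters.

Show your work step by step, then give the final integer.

For T(11,25): irreducibility forces the central element u^11 = v^25 to one of +I, -I.
On an irreducible component, tr(u) is locked at 2*cos(pi*alpha/11) for some alpha in 1..10, and tr(v) at 2*cos(pi*beta/25) for some beta in 1..24.
u^11 = (-1)^alpha I and v^25 = (-1)^beta I must agree, so alpha and beta have equal parity.
Counting: 5 odd alphas x 12 odd betas + 5 even alphas x 12 even betas = 60 + 60 = 120.
That is 120 components of irreducible characters, and with the reducible (abelian) component the total is 121.

121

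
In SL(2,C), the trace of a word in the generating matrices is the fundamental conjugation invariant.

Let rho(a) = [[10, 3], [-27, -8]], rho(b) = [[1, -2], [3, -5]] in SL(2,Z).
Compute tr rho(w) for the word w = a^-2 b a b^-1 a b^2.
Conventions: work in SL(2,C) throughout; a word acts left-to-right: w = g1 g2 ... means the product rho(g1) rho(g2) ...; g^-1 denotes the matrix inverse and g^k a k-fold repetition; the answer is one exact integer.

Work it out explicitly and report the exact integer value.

rho(a^-1) = [[-8, -3], [27, 10]]
... * rho(a^-1) = [[-8, -3], [27, 10]]  ->  [[-17, -6], [54, 19]]
... * rho(b) = [[1, -2], [3, -5]]  ->  [[-35, 64], [111, -203]]
... * rho(a) = [[10, 3], [-27, -8]]  ->  [[-2078, -617], [6591, 1957]]
... * rho(b^-1) = [[-5, 2], [-3, 1]]  ->  [[12241, -4773], [-38826, 15139]]
... * rho(a) = [[10, 3], [-27, -8]]  ->  [[251281, 74907], [-797013, -237590]]
... * rho(b) = [[1, -2], [3, -5]]  ->  [[476002, -877097], [-1509783, 2781976]]
... * rho(b) = [[1, -2], [3, -5]]  ->  [[-2155289, 3433481], [6836145, -10890314]]
tr = -2155289 + -10890314 = -13045603

-13045603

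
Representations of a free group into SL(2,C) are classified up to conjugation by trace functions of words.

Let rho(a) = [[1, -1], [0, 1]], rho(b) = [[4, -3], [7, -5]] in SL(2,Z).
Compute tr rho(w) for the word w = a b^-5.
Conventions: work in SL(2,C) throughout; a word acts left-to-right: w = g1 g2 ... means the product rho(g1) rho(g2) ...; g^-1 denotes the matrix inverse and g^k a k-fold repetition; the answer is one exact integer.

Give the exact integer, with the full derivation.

-8

rho(a) = [[1, -1], [0, 1]]
... * rho(b^-1) = [[-5, 3], [-7, 4]]  ->  [[2, -1], [-7, 4]]
... * rho(b^-1) = [[-5, 3], [-7, 4]]  ->  [[-3, 2], [7, -5]]
... * rho(b^-1) = [[-5, 3], [-7, 4]]  ->  [[1, -1], [0, 1]]
... * rho(b^-1) = [[-5, 3], [-7, 4]]  ->  [[2, -1], [-7, 4]]
... * rho(b^-1) = [[-5, 3], [-7, 4]]  ->  [[-3, 2], [7, -5]]
tr = -3 + -5 = -8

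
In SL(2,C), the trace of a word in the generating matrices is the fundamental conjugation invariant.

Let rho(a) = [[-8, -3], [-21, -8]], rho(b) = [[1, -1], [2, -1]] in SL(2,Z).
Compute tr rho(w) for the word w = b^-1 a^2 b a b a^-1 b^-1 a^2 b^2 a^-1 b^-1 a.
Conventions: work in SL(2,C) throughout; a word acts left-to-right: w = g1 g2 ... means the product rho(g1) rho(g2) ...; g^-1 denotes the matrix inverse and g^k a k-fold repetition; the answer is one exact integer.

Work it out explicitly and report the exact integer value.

25697040

rho(b^-1) = [[-1, 1], [-2, 1]]
... * rho(a) = [[-8, -3], [-21, -8]]  ->  [[-13, -5], [-5, -2]]
... * rho(a) = [[-8, -3], [-21, -8]]  ->  [[209, 79], [82, 31]]
... * rho(b) = [[1, -1], [2, -1]]  ->  [[367, -288], [144, -113]]
... * rho(a) = [[-8, -3], [-21, -8]]  ->  [[3112, 1203], [1221, 472]]
... * rho(b) = [[1, -1], [2, -1]]  ->  [[5518, -4315], [2165, -1693]]
... * rho(a^-1) = [[-8, 3], [21, -8]]  ->  [[-134759, 51074], [-52873, 20039]]
... * rho(b^-1) = [[-1, 1], [-2, 1]]  ->  [[32611, -83685], [12795, -32834]]
... * rho(a) = [[-8, -3], [-21, -8]]  ->  [[1496497, 571647], [587154, 224287]]
... * rho(a) = [[-8, -3], [-21, -8]]  ->  [[-23976563, -9062667], [-9407259, -3555758]]
... * rho(b) = [[1, -1], [2, -1]]  ->  [[-42101897, 33039230], [-16518775, 12963017]]
... * rho(b) = [[1, -1], [2, -1]]  ->  [[23976563, 9062667], [9407259, 3555758]]
... * rho(a^-1) = [[-8, 3], [21, -8]]  ->  [[-1496497, -571647], [-587154, -224287]]
... * rho(b^-1) = [[-1, 1], [-2, 1]]  ->  [[2639791, -2068144], [1035728, -811441]]
... * rho(a) = [[-8, -3], [-21, -8]]  ->  [[22312696, 8625779], [8754437, 3384344]]
tr = 22312696 + 3384344 = 25697040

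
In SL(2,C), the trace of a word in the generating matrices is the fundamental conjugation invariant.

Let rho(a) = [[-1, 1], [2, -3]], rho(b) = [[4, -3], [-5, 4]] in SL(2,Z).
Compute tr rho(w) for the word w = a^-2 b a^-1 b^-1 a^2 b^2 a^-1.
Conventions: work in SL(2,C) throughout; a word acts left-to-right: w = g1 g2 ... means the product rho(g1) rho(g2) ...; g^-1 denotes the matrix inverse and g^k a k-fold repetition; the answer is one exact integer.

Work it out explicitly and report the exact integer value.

-81161

rho(a^-1) = [[-3, -1], [-2, -1]]
... * rho(a^-1) = [[-3, -1], [-2, -1]]  ->  [[11, 4], [8, 3]]
... * rho(b) = [[4, -3], [-5, 4]]  ->  [[24, -17], [17, -12]]
... * rho(a^-1) = [[-3, -1], [-2, -1]]  ->  [[-38, -7], [-27, -5]]
... * rho(b^-1) = [[4, 3], [5, 4]]  ->  [[-187, -142], [-133, -101]]
... * rho(a) = [[-1, 1], [2, -3]]  ->  [[-97, 239], [-69, 170]]
... * rho(a) = [[-1, 1], [2, -3]]  ->  [[575, -814], [409, -579]]
... * rho(b) = [[4, -3], [-5, 4]]  ->  [[6370, -4981], [4531, -3543]]
... * rho(b) = [[4, -3], [-5, 4]]  ->  [[50385, -39034], [35839, -27765]]
... * rho(a^-1) = [[-3, -1], [-2, -1]]  ->  [[-73087, -11351], [-51987, -8074]]
tr = -73087 + -8074 = -81161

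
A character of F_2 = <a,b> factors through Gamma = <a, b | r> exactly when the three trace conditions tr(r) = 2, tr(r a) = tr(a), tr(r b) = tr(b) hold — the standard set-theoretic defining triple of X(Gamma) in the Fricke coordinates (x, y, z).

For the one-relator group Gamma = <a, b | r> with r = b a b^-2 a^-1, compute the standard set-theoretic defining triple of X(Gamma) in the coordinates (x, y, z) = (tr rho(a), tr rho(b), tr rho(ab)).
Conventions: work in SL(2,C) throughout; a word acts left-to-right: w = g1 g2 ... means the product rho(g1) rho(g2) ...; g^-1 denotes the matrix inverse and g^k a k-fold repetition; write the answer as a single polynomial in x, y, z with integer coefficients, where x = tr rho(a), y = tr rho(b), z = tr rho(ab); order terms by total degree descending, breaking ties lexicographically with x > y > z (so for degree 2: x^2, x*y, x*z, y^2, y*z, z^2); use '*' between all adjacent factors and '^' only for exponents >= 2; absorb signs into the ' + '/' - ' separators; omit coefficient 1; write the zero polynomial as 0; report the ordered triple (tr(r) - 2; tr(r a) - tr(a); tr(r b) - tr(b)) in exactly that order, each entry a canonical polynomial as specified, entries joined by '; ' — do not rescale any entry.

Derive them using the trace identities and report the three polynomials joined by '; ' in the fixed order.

-x*y^2*z + x^2*y + y^3 + y*z^2 - 3*y - 2; x*y - x - z; -x*y^3*z + x^2*y^2 + y^4 + y^2*z^2 - 4*y^2 - y + 2

reduce: tr(b a b) = tr(b)*tr(a b) - tr(a) = y*z - x
tr(b a b a) = tr(b a)*tr(b a) - tr(1)   [split at repeated b] = z^2 - 2
so tr(a^-1 b a b) = tr(b a b)*tr(a) - tr(b a b a) = x*y*z - x^2 - z^2 + 2
tr(b^-1 a^-1 b a) = tr(a^-1 b a)*tr(b) - tr(a^-1 b a b) = -x*y*z + x^2 + y^2 + z^2 - 2
so tr(b a b^-2 a^-1) = tr(b^-1 a^-1 b a)*tr(b) - tr(b^-1 a^-1 b a b) = -x*y^2*z + x^2*y + y^3 + y*z^2 - 3*y
reduce: tr(a b^-1) = tr(a)*tr(b) - tr(a b) = x*y - z
reduce: tr(b^2) = tr(b)*tr(b) - tr(1) = y^2 - 2
tr(a b^2 a) = tr(a)*tr(b^2 a) - tr(b^2) = x*y*z - x^2 - y^2 + 2
tr(a b a) = tr(a)*tr(b a) - tr(b) = x*z - y
tr(a b^2 a b) = tr(b)*tr(a b a b) - tr(a b a) = y*z^2 - x*z - y
so tr(b^2 a b^-1 a) = tr(a b^2 a)*tr(b) - tr(a b^2 a b) = x*y^2*z - x^2*y - y^3 - y*z^2 + x*z + 3*y
so tr(a^-1 b^2 a b^-1) = tr(b^2 a b^-1)*tr(a) - tr(b^2 a b^-1 a) = -x*y^2*z + x^2*y + y^3 + y*z^2 - 3*y
tr(b a b^-2 a^-1 b) = tr(a^-1 b^2 a b^-1)*tr(b) - tr(a^-1 b^2 a) = -x*y^3*z + x^2*y^2 + y^4 + y^2*z^2 - 4*y^2 + 2
assemble the triple (tr(r) - 2; tr(r a) - x; tr(r b) - y)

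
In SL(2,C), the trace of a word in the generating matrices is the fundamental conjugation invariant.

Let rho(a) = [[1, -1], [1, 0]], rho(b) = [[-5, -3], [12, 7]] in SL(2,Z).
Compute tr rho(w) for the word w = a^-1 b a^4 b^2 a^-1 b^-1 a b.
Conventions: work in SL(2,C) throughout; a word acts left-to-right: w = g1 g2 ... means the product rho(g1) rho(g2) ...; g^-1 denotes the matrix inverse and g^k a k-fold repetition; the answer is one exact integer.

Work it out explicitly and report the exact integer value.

388960

rho(a^-1) = [[0, 1], [-1, 1]]
... * rho(b) = [[-5, -3], [12, 7]]  ->  [[12, 7], [17, 10]]
... * rho(a) = [[1, -1], [1, 0]]  ->  [[19, -12], [27, -17]]
... * rho(a) = [[1, -1], [1, 0]]  ->  [[7, -19], [10, -27]]
... * rho(a) = [[1, -1], [1, 0]]  ->  [[-12, -7], [-17, -10]]
... * rho(a) = [[1, -1], [1, 0]]  ->  [[-19, 12], [-27, 17]]
... * rho(b) = [[-5, -3], [12, 7]]  ->  [[239, 141], [339, 200]]
... * rho(b) = [[-5, -3], [12, 7]]  ->  [[497, 270], [705, 383]]
... * rho(a^-1) = [[0, 1], [-1, 1]]  ->  [[-270, 767], [-383, 1088]]
... * rho(b^-1) = [[7, 3], [-12, -5]]  ->  [[-11094, -4645], [-15737, -6589]]
... * rho(a) = [[1, -1], [1, 0]]  ->  [[-15739, 11094], [-22326, 15737]]
... * rho(b) = [[-5, -3], [12, 7]]  ->  [[211823, 124875], [300474, 177137]]
tr = 211823 + 177137 = 388960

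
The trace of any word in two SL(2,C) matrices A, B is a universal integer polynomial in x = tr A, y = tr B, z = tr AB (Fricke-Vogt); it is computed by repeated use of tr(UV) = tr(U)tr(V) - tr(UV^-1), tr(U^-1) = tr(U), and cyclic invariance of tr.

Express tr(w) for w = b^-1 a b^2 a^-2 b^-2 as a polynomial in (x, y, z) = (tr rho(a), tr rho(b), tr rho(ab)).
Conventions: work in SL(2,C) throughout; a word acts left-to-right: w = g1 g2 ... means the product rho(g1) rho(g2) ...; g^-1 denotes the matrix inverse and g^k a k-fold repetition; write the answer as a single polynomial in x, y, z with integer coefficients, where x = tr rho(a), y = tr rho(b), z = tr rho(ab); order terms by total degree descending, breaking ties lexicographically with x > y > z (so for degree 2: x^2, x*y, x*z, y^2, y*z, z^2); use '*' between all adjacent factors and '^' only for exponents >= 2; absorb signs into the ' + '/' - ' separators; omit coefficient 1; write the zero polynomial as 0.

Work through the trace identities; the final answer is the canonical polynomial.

trace(a^2 b) = trace(a) trace(b a) - trace(b)   [square of a] = x*z - y
and trace(a^2) = trace(a) trace(a) - trace(1)   [square of a] = x^2 - 2
next, trace(a b^2 a) = trace(b) trace(a^2 b) - trace(a^2)   [square of b] = x*y*z - x^2 - y^2 + 2
next, trace(a b a b) = trace(b a) trace(b a) - trace(1)   [split at a repeated b] = z^2 - 2
trace(a b^2 a b) = trace(b) trace(a b a b) - trace(a b a)   [square of b] = y*z^2 - x*z - y
next, trace(b^-1 a b^2 a) = trace(a b^2 a) trace(b) - trace(a b^2 a b)   [inverse elimination on b] = x*y^2*z - x^2*y - y^3 - y*z^2 + x*z + 3*y
next, trace(b^-2 a b^2 a) = trace(b^-1 a b^2 a) trace(b) - trace(b^-1 a b^2 a b)   [inverse elimination on b] = x*y^3*z - x^2*y^2 - y^4 - y^2*z^2 + x^2 + 4*y^2 - 2
trace(a^-1 b^-2 a b^2) = trace(b^-2 a b^2) trace(a) - trace(b^-2 a b^2 a)   [inverse elimination on a] = -x*y^3*z + x^2*y^2 + y^4 + y^2*z^2 - 4*y^2 + 2
and trace(a b^2 a^-2 b^-2) = trace(a^-1 b^-2 a b^2) trace(a) - trace(a^-1 b^-2 a b^2 a)   [inverse elimination on a] = -x^2*y^3*z + x^3*y^2 + x*y^4 + x*y^2*z^2 - 4*x*y^2 + x
trace(b^2) = trace(b) trace(b) - trace(1)   [square of b] = y^2 - 2
trace(a b^2) = trace(b) trace(a b) - trace(a)   [square of b] = y*z - x
trace(b a b^2) = trace(b) trace(a b^2) - trace(a b)   [square of b] = y^2*z - x*y - z
trace(a b^2 a^-1 b) = trace(b a b^2) trace(a) - trace(b a b^2 a)   [inverse elimination on a] = x*y^2*z - x^2*y - y*z^2 + y
trace(b^-1 a b^2 a^-1) = trace(a b^2 a^-1) trace(b) - trace(a b^2 a^-1 b)   [inverse elimination on b] = -x*y^2*z + x^2*y + y^3 + y*z^2 - 3*y
trace(a b^2 a^-2 b^-1) = trace(b^-1 a b^2 a^-1) trace(a) - trace(b^-1 a b^2)   [inverse elimination on a] = -x^2*y^2*z + x^3*y + x*y^3 + x*y*z^2 - 3*x*y - z
trace(b^-1 a b^2 a^-2 b^-2) = trace(a b^2 a^-2 b^-2) trace(b) - trace(a b^2 a^-2 b^-1)   [inverse elimination on b] = -x^2*y^4*z + x^3*y^3 + x*y^5 + x*y^3*z^2 + x^2*y^2*z - x^3*y - 5*x*y^3 - x*y*z^2 + 4*x*y + z

-x^2*y^4*z + x^3*y^3 + x*y^5 + x*y^3*z^2 + x^2*y^2*z - x^3*y - 5*x*y^3 - x*y*z^2 + 4*x*y + z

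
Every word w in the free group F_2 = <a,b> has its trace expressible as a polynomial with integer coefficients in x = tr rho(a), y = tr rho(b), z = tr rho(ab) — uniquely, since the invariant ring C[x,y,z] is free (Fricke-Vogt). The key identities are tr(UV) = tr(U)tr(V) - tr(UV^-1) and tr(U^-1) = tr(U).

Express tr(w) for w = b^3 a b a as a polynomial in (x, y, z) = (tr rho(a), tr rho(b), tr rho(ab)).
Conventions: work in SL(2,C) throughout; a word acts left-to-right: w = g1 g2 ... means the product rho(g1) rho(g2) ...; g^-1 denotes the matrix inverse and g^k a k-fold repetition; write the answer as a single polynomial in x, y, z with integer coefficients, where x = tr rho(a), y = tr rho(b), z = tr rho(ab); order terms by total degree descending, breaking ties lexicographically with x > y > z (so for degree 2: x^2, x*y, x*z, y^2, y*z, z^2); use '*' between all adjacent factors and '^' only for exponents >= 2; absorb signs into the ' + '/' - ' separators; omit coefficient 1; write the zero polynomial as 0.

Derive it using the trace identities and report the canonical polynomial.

tr(a b a b) = tr(a b)*tr(a b) - tr(1)   [split at a repeated a] = z^2 - 2
tr(a b a) = tr(a)*tr(b a) - tr(b)   [square of a] = x*z - y
tr(b a b a b) = tr(b)*tr(a b a b) - tr(a b a)   [square of b] = y*z^2 - x*z - y
tr(b^3 a b a) = tr(b)*tr(b a b a b) - tr(b a b a)   [square of b] = y^2*z^2 - x*y*z - y^2 - z^2 + 2

y^2*z^2 - x*y*z - y^2 - z^2 + 2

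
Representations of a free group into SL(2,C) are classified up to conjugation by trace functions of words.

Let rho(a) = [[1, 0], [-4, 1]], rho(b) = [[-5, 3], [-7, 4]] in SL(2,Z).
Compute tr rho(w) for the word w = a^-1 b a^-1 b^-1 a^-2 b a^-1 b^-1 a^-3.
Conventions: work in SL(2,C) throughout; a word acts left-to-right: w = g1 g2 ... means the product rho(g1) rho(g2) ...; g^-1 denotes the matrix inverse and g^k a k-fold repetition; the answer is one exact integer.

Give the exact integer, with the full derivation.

rho(a^-1) = [[1, 0], [4, 1]]
... * rho(b) = [[-5, 3], [-7, 4]]  ->  [[-5, 3], [-27, 16]]
... * rho(a^-1) = [[1, 0], [4, 1]]  ->  [[7, 3], [37, 16]]
... * rho(b^-1) = [[4, -3], [7, -5]]  ->  [[49, -36], [260, -191]]
... * rho(a^-1) = [[1, 0], [4, 1]]  ->  [[-95, -36], [-504, -191]]
... * rho(a^-1) = [[1, 0], [4, 1]]  ->  [[-239, -36], [-1268, -191]]
... * rho(b) = [[-5, 3], [-7, 4]]  ->  [[1447, -861], [7677, -4568]]
... * rho(a^-1) = [[1, 0], [4, 1]]  ->  [[-1997, -861], [-10595, -4568]]
... * rho(b^-1) = [[4, -3], [7, -5]]  ->  [[-14015, 10296], [-74356, 54625]]
... * rho(a^-1) = [[1, 0], [4, 1]]  ->  [[27169, 10296], [144144, 54625]]
... * rho(a^-1) = [[1, 0], [4, 1]]  ->  [[68353, 10296], [362644, 54625]]
... * rho(a^-1) = [[1, 0], [4, 1]]  ->  [[109537, 10296], [581144, 54625]]
tr = 109537 + 54625 = 164162

164162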